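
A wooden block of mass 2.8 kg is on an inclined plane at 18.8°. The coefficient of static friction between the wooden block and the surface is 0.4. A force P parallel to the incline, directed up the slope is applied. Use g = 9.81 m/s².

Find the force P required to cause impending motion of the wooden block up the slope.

P ≈ 19.3 N

At impending motion up the slope, friction acts down-slope at its limit: f = μ_s N.
P is parallel to the surface, so N = m g cos θ = 26 N.
Along the incline: P = m g sin θ + μ_s N = 8.85 + 0.4×26 = 19.3 N.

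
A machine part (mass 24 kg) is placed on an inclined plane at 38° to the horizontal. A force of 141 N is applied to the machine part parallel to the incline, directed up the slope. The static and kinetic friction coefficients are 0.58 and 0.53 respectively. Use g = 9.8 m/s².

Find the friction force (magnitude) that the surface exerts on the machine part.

f ≈ 3.8 N (up the incline)

The normal reaction is N = m g cos θ = 185.3 N.
The friction needed for equilibrium is m g sin θ − P = 144.8 − 141 = 3.804 N, measured positive up-slope.
The static-friction ceiling is μ_s N = 0.58 × 185.3 = 107.5 N.
Since |3.804| ≤ 107.5 N, static friction is sufficient; f equals the required value, not μ_s N.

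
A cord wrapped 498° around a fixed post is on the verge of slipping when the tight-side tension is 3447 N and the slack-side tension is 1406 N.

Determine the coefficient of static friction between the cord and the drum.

μ ≈ 0.103

T₂/T₁ = e^{μβ} → μ = ln(T₂/T₁)/β.
β = 498° = 8.692 rad.
μ = ln(3447/1406)/8.692 = ln(2.452)/8.692 = 0.103.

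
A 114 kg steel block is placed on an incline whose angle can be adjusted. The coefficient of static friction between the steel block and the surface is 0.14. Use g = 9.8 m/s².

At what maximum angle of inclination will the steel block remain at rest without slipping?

θ_max ≈ 7.97°

At the slip threshold, m g sin θ = μ_s · m g cos θ, so tan θ = μ_s.
θ_max = arctan(0.14) = 7.97°.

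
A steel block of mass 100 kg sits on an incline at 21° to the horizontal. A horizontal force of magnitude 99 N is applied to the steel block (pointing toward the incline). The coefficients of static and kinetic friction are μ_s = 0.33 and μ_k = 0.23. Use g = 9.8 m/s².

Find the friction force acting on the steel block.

The horizontal push has a component P sin θ into the surface, so N = m g cos θ + P sin θ = 914.9 + 35.48 = 950.4 N.
Along the incline, the net driving force (taking up-slope positive) is P cos θ − m g sin θ = 92.42 − 351.2 = -258.8 N, so equilibrium requires friction f = 258.8 N (up-slope).
The limit of static friction is μ_s N = 313.6 N.
|f_req| = 258.8 ≤ 313.6 N → the steel block is in equilibrium; friction equals the required value.

f ≈ 259 N (up the incline)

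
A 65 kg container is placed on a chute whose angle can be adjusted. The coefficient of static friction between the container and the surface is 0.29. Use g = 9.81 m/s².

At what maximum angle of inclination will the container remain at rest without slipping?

θ_max ≈ 16.2°

At the slip threshold, m g sin θ = μ_s · m g cos θ, so tan θ = μ_s.
θ_max = arctan(0.29) = 16.2°.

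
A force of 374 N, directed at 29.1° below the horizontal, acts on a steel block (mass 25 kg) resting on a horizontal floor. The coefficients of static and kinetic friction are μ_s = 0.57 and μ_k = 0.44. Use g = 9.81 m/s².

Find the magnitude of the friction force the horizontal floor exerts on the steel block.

The vertical component of P adds to the normal force: N = m g + P sin α = 245.2 + 181.9 = 427.1 N.
Horizontally, friction must balance P cos α = 326.8 N.
μ_s N = 0.57 × 427.1 = 243.5 N.
The required friction exceeds μ_s N, so the steel block moves and f = μ_k N = 188 N.

f ≈ 188 N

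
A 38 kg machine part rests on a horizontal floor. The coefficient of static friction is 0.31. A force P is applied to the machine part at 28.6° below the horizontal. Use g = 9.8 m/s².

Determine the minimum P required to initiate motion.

N = m g + P sin α (the push presses the machine part into the horizontal floor).
At impending slip, P cos α = μ_s N = μ_s (m g + P sin α).
Solving: P (cos α − μ_s sin α) = μ_s m g → P = 0.31×372/(cos 28.6° − 0.31 sin 28.6°) = 115/0.7296 = 158 N.

P ≈ 158 N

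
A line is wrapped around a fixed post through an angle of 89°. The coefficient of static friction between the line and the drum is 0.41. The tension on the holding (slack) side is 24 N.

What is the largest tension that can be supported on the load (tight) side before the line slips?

T_max ≈ 45.4 N

At impending slip the capstan equation gives T₂/T₁ = e^{μβ} with β in radians.
β = 89° × π/180 = 1.553 rad.
e^{μβ} = e^{0.41×1.553} = 1.891.
T₂ = T₁ · e^{μβ} = 24 × 1.891 = 45.4 N.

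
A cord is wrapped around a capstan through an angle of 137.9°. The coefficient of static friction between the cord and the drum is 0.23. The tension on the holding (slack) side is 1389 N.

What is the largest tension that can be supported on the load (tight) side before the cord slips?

At impending slip the capstan equation gives T₂/T₁ = e^{μβ} with β in radians.
β = 137.9° × π/180 = 2.407 rad.
e^{μβ} = e^{0.23×2.407} = 1.739.
T₂ = T₁ · e^{μβ} = 1389 × 1.739 = 2420 N.

T_max ≈ 2420 N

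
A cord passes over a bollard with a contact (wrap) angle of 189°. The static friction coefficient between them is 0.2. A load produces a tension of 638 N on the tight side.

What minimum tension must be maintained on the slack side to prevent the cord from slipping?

T_min ≈ 330 N

Capstan equation at impending slip: T_tight/T_slack = e^{μβ}.
β = 189° = 3.299 rad; e^{μβ} = e^{0.2×3.299} = 1.934.
T_slack = T_tight / e^{μβ} = 638 / 1.934 = 330 N.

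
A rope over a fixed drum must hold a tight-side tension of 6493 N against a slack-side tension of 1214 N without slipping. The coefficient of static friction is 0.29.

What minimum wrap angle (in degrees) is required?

β_min ≈ 331°

T₂/T₁ = e^{μβ} → β = ln(T₂/T₁)/μ.
β = ln(6493/1214)/0.29 = 1.677/0.29 = 5.782 rad.
In degrees: β = 5.782 × 180/π = 331°.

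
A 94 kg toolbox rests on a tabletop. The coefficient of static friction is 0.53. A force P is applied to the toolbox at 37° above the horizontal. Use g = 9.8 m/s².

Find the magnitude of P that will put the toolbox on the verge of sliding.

P ≈ 437 N

N = m g − P sin α (the pull lifts the toolbox).
At impending slip, P cos α = μ_s N = μ_s (m g − P sin α).
Solving: P (cos α + μ_s sin α) = μ_s m g → P = 0.53×921/(cos 37° + 0.53 sin 37°) = 488/1.118 = 437 N.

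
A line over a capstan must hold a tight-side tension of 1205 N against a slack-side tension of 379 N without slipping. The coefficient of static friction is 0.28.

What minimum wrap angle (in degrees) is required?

T₂/T₁ = e^{μβ} → β = ln(T₂/T₁)/μ.
β = ln(1205/379)/0.28 = 1.157/0.28 = 4.131 rad.
In degrees: β = 4.131 × 180/π = 237°.

β_min ≈ 237°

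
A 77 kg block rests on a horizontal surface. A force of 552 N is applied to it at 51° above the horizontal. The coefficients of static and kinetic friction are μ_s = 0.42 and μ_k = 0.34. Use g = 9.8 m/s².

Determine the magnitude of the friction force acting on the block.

f ≈ 111 N

N = m g − P sin α = 754.6 − 552×sin 51° = 325.6 N.
For equilibrium, f = P cos α = 552×cos 51° = 347.4 N.
The static-friction limit is μ_s N = 136.8 N.
347.4 > 136.8 N → the block slides; f = μ_k N = 0.34×325.6 = 111 N.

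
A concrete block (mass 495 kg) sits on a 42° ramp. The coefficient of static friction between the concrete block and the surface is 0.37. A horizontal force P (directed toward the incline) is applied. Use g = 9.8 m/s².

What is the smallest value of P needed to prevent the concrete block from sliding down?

P_min ≈ 1930 N

The concrete block tends to slide down (tan θ > μ_s), so at the point of impending slip friction acts up-slope at its limit: f = μ_s N.
Perpendicular to the incline: N = m g cos θ + P sin θ.
Along the incline: P cos θ + μ_s N = m g sin θ, i.e. P cos θ + μ_s (m g cos θ + P sin θ) = m g sin θ.
Solving, P (cos θ + μ_s sin θ) = m g (sin θ − μ_s cos θ), so P = 4850×0.3942/0.9907 = 1930 N.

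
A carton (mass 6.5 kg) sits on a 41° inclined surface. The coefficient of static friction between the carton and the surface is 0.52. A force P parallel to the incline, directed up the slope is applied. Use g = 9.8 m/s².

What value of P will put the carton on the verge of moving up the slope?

At impending motion up the slope, friction acts down-slope at its limit: f = μ_s N.
P is parallel to the surface, so N = m g cos θ = 48.1 N.
Along the incline: P = m g sin θ + μ_s N = 41.8 + 0.52×48.1 = 66.8 N.

P ≈ 66.8 N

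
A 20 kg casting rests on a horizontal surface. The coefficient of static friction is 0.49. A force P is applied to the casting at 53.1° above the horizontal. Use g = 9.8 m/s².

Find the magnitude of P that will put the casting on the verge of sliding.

N = m g − P sin α (the pull lifts the casting).
At impending slip, P cos α = μ_s N = μ_s (m g − P sin α).
Solving: P (cos α + μ_s sin α) = μ_s m g → P = 0.49×196/(cos 53.1° + 0.49 sin 53.1°) = 96/0.9923 = 96.8 N.

P ≈ 96.8 N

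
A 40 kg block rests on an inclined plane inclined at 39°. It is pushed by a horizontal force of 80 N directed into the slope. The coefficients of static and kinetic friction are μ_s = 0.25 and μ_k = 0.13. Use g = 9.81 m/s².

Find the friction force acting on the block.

f ≈ 46.2 N (up the incline)

Normal direction: N = m g cos θ + P sin θ = 355.3 N.
Parallel to the incline: P cos θ − m g sin θ = 62.17 − 246.9 = -184.8 N; the friction needed to balance this is 184.8 N acting up the slope.
Maximum static friction: μ_s N = 0.25 × 355.3 = 88.82 N.
|f_req| = 184.8 > 88.82 N → the block slides down the incline; f = μ_k N = 0.13 × 355.3 = 46.2 N.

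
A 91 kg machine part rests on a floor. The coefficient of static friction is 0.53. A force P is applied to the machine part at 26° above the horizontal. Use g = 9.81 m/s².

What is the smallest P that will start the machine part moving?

N = m g − P sin α (the pull lifts the machine part).
At impending slip, P cos α = μ_s N = μ_s (m g − P sin α).
Solving: P (cos α + μ_s sin α) = μ_s m g → P = 0.53×893/(cos 26° + 0.53 sin 26°) = 473/1.131 = 418 N.

P ≈ 418 N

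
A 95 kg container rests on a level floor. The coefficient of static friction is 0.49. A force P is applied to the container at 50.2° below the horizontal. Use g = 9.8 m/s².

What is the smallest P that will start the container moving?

N = m g + P sin α (the push presses the container into the level floor).
At impending slip, P cos α = μ_s N = μ_s (m g + P sin α).
Solving: P (cos α − μ_s sin α) = μ_s m g → P = 0.49×931/(cos 50.2° − 0.49 sin 50.2°) = 456/0.2637 = 1730 N.

P ≈ 1730 N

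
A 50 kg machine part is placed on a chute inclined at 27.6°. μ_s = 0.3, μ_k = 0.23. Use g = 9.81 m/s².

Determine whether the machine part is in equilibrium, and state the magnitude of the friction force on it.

N = m g cos θ = 435 N.
Down-slope weight component: m g sin θ = 227 N.
μ_s N = 130 N.
227 > 130 N, so it slides; kinetic friction f = μ_k N = 0.23×435 = 100 N.

f ≈ 100 N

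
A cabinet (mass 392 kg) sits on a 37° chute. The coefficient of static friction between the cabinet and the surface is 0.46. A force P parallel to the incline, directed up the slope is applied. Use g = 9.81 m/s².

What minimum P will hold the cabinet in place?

P_min ≈ 902 N

The cabinet tends to slide down (tan θ > μ_s), so at the point of impending slip friction acts up-slope at its limit: f = μ_s N.
P is parallel to the surface, so N = m g cos θ = 3070 N.
Along the incline: P + μ_s N = m g sin θ, so P = 2310 − 0.46×3070 = 902 N.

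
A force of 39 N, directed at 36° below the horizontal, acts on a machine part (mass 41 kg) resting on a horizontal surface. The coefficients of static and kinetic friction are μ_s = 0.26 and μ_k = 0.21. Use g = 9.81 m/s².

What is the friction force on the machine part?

f ≈ 31.6 N

N = m g + P sin α = 402.2 + 39×sin 36° = 425.1 N.
Horizontally, friction must balance P cos α = 31.55 N.
The static-friction limit is μ_s N = 110.5 N.
31.55 ≤ 110.5 N → static; friction equals the required 31.6 N.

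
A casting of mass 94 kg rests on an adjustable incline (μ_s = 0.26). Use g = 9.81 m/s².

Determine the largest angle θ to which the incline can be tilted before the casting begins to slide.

At the slip threshold, m g sin θ = μ_s · m g cos θ, so tan θ = μ_s.
θ_max = arctan(0.26) = 14.6°.

θ_max ≈ 14.6°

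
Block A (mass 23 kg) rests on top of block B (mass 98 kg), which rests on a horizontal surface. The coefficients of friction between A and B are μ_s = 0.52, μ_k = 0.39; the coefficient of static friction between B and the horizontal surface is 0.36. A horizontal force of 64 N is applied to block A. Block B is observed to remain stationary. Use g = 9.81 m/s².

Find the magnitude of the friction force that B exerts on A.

Between the blocks, N₁ = m_A g = 225.6 N.
So the A–B interface can sustain at most μ_s N₁ = 117.3 N of static friction.
P = 64 N is within that limit, so A and B move together (both at rest); the A–B friction is simply f₁ = P = 64 N.
By Newton's third law B feels 64 N forward from A. With B stationary, the floor's static friction on B balances it: f₂ = 64 N (well within μ_s(m_A+m_B)g = 427.3 N).

f ≈ 64 N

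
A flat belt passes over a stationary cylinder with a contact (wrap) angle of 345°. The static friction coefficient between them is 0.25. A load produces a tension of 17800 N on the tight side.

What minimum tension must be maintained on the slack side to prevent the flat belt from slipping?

T_min ≈ 3950 N

Capstan equation at impending slip: T_tight/T_slack = e^{μβ}.
β = 345° = 6.021 rad; e^{μβ} = e^{0.25×6.021} = 4.506.
T_slack = T_tight / e^{μβ} = 17800 / 4.506 = 3950 N.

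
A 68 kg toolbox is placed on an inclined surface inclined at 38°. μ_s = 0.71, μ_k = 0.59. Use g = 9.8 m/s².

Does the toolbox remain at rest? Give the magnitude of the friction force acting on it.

f ≈ 310 N

N = m g cos θ = 525 N.
Down-slope weight component: m g sin θ = 410 N.
μ_s N = 373 N.
410 > 373 N, so it slides; kinetic friction f = μ_k N = 0.59×525 = 310 N.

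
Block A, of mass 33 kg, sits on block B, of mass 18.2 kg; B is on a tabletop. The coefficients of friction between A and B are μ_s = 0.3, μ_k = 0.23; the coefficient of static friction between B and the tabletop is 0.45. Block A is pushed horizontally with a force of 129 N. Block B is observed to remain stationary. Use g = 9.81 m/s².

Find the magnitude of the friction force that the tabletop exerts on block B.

Between the blocks, N₁ = m_A g = 323.7 N.
So the A–B interface can sustain at most μ_s N₁ = 97.12 N of static friction.
Since P = 129 N > 97.12 N, A slides on B; the A–B friction is kinetic: f₁ = μ_k N₁ = 0.23×323.7 = 74.5 N.
By Newton's third law B feels 74.5 N forward from A. With B stationary, the floor's static friction on B balances it: f₂ = 74.5 N (well within μ_s(m_A+m_B)g = 226 N).

f ≈ 74.5 N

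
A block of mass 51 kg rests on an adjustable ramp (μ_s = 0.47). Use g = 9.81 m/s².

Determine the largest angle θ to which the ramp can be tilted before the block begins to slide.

θ_max ≈ 25.2°

At the slip threshold, m g sin θ = μ_s · m g cos θ, so tan θ = μ_s.
θ_max = arctan(0.47) = 25.2°.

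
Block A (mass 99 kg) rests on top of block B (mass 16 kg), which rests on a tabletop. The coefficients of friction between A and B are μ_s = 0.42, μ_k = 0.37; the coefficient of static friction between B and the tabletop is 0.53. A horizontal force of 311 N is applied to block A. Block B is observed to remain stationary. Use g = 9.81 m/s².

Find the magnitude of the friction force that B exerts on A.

f ≈ 311 N

Between the blocks, N₁ = m_A g = 971.2 N.
So the A–B interface can sustain at most μ_s N₁ = 407.9 N of static friction.
P = 311 N is within that limit, so A and B move together (both at rest); the A–B friction is simply f₁ = P = 311 N.
B experiences an equal 311 N forward from A (third law). B is in equilibrium, so the floor supplies f₂ = 311 N of static friction (limit μ_s(m_A+m_B)g = 597.9 N, not exceeded).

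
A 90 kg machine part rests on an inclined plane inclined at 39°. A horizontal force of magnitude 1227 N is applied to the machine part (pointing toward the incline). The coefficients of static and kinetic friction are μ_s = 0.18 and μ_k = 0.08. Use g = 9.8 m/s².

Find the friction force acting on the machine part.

Resolve perpendicular to the incline: N = m g cos θ + P sin θ = 90×9.8×cos 39° + 1227×sin 39° = 1458 N.
Parallel to the incline: P cos θ − m g sin θ = 953.6 − 555.1 = 398.5 N; the friction needed to balance this is 398.5 N acting down the slope.
The limit of static friction is μ_s N = 262.4 N.
|f_req| = 398.5 > 262.4 N → the machine part slides up the incline; f = μ_k N = 0.08 × 1458 = 117 N.

f ≈ 117 N (down the incline)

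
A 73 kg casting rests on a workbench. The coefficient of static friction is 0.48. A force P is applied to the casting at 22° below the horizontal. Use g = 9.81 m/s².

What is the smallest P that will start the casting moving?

P ≈ 460 N

N = m g + P sin α (the push presses the casting into the workbench).
At impending slip, P cos α = μ_s N = μ_s (m g + P sin α).
Solving: P (cos α − μ_s sin α) = μ_s m g → P = 0.48×716/(cos 22° − 0.48 sin 22°) = 344/0.7474 = 460 N.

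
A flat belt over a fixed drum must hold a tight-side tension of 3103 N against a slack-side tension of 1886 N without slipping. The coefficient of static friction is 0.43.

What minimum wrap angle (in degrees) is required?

β_min ≈ 66.3°

T₂/T₁ = e^{μβ} → β = ln(T₂/T₁)/μ.
β = ln(3103/1886)/0.43 = 0.4979/0.43 = 1.158 rad.
In degrees: β = 1.158 × 180/π = 66.3°.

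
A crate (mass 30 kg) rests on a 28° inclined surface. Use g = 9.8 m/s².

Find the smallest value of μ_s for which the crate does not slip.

μ_s,min ≈ 0.532

At the slip threshold m g sin θ = μ_s m g cos θ, so μ_s,min = tan θ.
μ_s,min = tan 28° = 0.532.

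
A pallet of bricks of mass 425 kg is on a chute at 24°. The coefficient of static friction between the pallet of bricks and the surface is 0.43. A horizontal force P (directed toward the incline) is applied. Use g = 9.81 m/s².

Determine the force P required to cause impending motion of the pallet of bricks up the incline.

P ≈ 4510 N

At impending motion up the slope, friction acts down-slope at its limit: f = μ_s N.
Perpendicular to the incline: N = m g cos θ + P sin θ.
Along the incline: P cos θ = m g sin θ + μ_s N = m g sin θ + μ_s (m g cos θ + P sin θ).
Solving, P (cos θ − μ_s sin θ) = m g (sin θ + μ_s cos θ), so P = 425×9.81×(sin 24° + 0.43 cos 24°)/(cos 24° − 0.43 sin 24°) = 4170×0.7996/0.7386 = 4510 N.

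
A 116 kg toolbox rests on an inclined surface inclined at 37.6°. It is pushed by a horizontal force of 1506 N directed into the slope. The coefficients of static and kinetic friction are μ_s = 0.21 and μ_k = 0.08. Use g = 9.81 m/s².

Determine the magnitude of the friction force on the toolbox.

Resolve perpendicular to the incline: N = m g cos θ + P sin θ = 116×9.81×cos 37.6° + 1506×sin 37.6° = 1820 N.
Parallel to the incline: P cos θ − m g sin θ = 1193 − 694.3 = 498.9 N; the friction needed to balance this is 498.9 N acting down the slope.
The limit of static friction is μ_s N = 382.3 N.
|f_req| = 498.9 > 382.3 N → the toolbox slides up the incline; f = μ_k N = 0.08 × 1820 = 146 N.

f ≈ 146 N (down the incline)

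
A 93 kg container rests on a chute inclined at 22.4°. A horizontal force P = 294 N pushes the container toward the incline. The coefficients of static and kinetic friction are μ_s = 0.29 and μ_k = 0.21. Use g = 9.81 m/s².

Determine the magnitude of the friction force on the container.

Normal direction: N = m g cos θ + P sin θ = 955.5 N.
Along the incline, the net driving force (taking up-slope positive) is P cos θ − m g sin θ = 271.8 − 347.7 = -75.85 N, so equilibrium requires friction f = 75.85 N (up-slope).
The limit of static friction is μ_s N = 277.1 N.
Since 75.85 N is within the 277.1 N limit, the container stays put and friction is exactly 75.8 N.

f ≈ 75.8 N (up the incline)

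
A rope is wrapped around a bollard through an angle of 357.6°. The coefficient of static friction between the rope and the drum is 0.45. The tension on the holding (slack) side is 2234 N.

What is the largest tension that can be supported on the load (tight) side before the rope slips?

T_max ≈ 37100 N

At impending slip the capstan equation gives T₂/T₁ = e^{μβ} with β in radians.
β = 357.6° × π/180 = 6.241 rad.
e^{μβ} = e^{0.45×6.241} = 16.59.
T₂ = T₁ · e^{μβ} = 2234 × 16.59 = 37100 N.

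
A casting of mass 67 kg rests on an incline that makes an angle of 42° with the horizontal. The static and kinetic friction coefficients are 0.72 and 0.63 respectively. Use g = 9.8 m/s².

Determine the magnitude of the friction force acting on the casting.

The normal reaction is N = m g cos θ = 487.9 N.
For equilibrium along the incline, friction must balance the weight component: f = m g sin θ = 439.4 N up the slope.
Static friction can supply at most μ_s N = 351.3 N.
|439.4| exceeds 351.3 N, so the casting slips down-slope; friction is kinetic, f = μ_k N = 0.63×487.9 = 307 N.

f ≈ 307 N (up the incline)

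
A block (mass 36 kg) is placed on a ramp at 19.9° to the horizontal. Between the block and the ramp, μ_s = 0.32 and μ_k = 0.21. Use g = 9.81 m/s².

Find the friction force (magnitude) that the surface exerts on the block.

f ≈ 69.7 N (up the incline)

Perpendicular to the surface, N = m g cos θ = 36·9.81·cos 19.9° = 332.1 N.
Along the slope the weight component is m g sin θ = 120.2 N; friction must supply exactly this, acting up-slope.
The static-friction ceiling is μ_s N = 0.32 × 332.1 = 106.3 N.
Since |120.2| > 106.3 N, static friction cannot hold it; the block slides down the incline and kinetic friction applies: f = μ_k N = 0.21 × 332.1 = 69.7 N.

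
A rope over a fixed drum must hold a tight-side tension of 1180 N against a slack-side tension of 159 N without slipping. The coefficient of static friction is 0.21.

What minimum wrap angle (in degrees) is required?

β_min ≈ 547°

T₂/T₁ = e^{μβ} → β = ln(T₂/T₁)/μ.
β = ln(1180/159)/0.21 = 2.004/0.21 = 9.545 rad.
In degrees: β = 9.545 × 180/π = 547°.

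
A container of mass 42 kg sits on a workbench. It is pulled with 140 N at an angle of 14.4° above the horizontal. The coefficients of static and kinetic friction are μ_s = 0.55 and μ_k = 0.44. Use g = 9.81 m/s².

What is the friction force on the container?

f ≈ 136 N

Vertical equilibrium gives N = m g − P sin α = 377.2 N.
The horizontal driving force is P cos α = 135.6 N, so equilibrium needs friction f = 135.6 N.
μ_s N = 0.55 × 377.2 = 207.5 N.
135.6 ≤ 207.5 N → static; friction equals the required 136 N.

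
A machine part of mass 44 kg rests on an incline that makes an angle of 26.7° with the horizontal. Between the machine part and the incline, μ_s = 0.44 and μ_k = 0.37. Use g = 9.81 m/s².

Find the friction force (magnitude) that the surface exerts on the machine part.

f ≈ 143 N (up the incline)

The normal reaction is N = m g cos θ = 385.6 N.
For equilibrium along the incline, friction must balance the weight component: f = m g sin θ = 193.9 N up the slope.
Static friction can supply at most μ_s N = 169.7 N.
Since |193.9| > 169.7 N, static friction cannot hold it; the machine part slides down the incline and kinetic friction applies: f = μ_k N = 0.37 × 385.6 = 143 N.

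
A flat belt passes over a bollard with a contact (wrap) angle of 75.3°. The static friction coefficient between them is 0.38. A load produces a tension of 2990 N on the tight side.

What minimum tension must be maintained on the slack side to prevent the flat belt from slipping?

T_min ≈ 1810 N

Capstan equation at impending slip: T_tight/T_slack = e^{μβ}.
β = 75.3° = 1.314 rad; e^{μβ} = e^{0.38×1.314} = 1.648.
T_slack = T_tight / e^{μβ} = 2990 / 1.648 = 1810 N.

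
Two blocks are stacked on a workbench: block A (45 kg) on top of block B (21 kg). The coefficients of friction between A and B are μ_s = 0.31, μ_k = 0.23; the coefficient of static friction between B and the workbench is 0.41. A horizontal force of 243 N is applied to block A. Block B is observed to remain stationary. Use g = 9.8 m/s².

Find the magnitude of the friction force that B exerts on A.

f ≈ 101 N

The normal force B exerts on A is simply A's weight, N₁ = 441 N.
So the A–B interface can sustain at most μ_s N₁ = 136.7 N of static friction.
P = 243 N exceeds that limit, so A slips over B and the interface friction becomes kinetic: f₁ = μ_k N₁ = 0.23×441 = 101 N.
By Newton's third law B feels 101 N forward from A. With B stationary, the floor's static friction on B balances it: f₂ = 101 N (well within μ_s(m_A+m_B)g = 265.2 N).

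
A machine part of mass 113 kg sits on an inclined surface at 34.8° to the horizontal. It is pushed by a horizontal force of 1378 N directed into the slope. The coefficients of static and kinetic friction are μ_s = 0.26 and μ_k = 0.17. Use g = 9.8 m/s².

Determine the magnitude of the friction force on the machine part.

f ≈ 288 N (down the incline)

Normal direction: N = m g cos θ + P sin θ = 1696 N.
Along the incline, the net driving force (taking up-slope positive) is P cos θ − m g sin θ = 1132 − 632 = 499.5 N, so equilibrium requires friction f = -499.5 N (down-slope).
The limit of static friction is μ_s N = 440.9 N.
The required 499.5 N exceeds the static limit, so the machine part slides up-slope and f = μ_k N = 0.17×1696 = 288 N.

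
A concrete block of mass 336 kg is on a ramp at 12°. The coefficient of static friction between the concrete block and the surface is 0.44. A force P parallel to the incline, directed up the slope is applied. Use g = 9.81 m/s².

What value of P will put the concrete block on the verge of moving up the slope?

P ≈ 2100 N

At impending motion up the slope, friction acts down-slope at its limit: f = μ_s N.
P is parallel to the surface, so N = m g cos θ = 3220 N.
Along the incline: P = m g sin θ + μ_s N = 685 + 0.44×3220 = 2100 N.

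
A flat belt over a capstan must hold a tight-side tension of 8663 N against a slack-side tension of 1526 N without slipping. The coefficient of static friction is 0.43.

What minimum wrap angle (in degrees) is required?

β_min ≈ 231°

T₂/T₁ = e^{μβ} → β = ln(T₂/T₁)/μ.
β = ln(8663/1526)/0.43 = 1.736/0.43 = 4.038 rad.
In degrees: β = 4.038 × 180/π = 231°.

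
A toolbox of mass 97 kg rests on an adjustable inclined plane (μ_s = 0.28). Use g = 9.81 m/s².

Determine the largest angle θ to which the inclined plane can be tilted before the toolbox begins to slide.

θ_max ≈ 15.6°

At the slip threshold, m g sin θ = μ_s · m g cos θ, so tan θ = μ_s.
θ_max = arctan(0.28) = 15.6°.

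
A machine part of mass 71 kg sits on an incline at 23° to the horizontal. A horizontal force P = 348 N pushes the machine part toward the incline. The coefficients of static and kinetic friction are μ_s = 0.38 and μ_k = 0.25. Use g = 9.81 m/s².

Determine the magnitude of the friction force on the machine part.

f ≈ 48.2 N (down the incline)

The horizontal push has a component P sin θ into the surface, so N = m g cos θ + P sin θ = 641.1 + 136 = 777.1 N.
Along the incline, the net driving force (taking up-slope positive) is P cos θ − m g sin θ = 320.3 − 272.1 = 48.19 N, so equilibrium requires friction f = -48.19 N (down-slope).
The limit of static friction is μ_s N = 295.3 N.
Since 48.19 N is within the 295.3 N limit, the machine part stays put and friction is exactly 48.2 N.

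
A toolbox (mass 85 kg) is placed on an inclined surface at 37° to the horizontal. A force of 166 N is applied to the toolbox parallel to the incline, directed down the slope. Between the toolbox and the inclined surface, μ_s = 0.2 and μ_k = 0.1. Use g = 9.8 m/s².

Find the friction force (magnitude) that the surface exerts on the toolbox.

f ≈ 66.5 N (up the incline)

The normal reaction is N = m g cos θ = 665.3 N.
Parallel to the incline, ΣF = 0 gives f = m g sin θ + P = 501.3 + 166 = 667.3 N (up-slope positive).
Static friction can supply at most μ_s N = 133.1 N.
|667.3| exceeds 133.1 N, so the toolbox slips down-slope; friction is kinetic, f = μ_k N = 0.1×665.3 = 66.5 N.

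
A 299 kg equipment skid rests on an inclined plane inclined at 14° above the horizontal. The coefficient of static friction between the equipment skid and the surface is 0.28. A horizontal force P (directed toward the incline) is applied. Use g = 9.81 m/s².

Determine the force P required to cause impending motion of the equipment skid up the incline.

P ≈ 1670 N

At impending motion up the slope, friction acts down-slope at its limit: f = μ_s N.
Perpendicular to the incline: N = m g cos θ + P sin θ.
Along the incline: P cos θ = m g sin θ + μ_s N = m g sin θ + μ_s (m g cos θ + P sin θ).
Solving, P (cos θ − μ_s sin θ) = m g (sin θ + μ_s cos θ), so P = 299×9.81×(sin 14° + 0.28 cos 14°)/(cos 14° − 0.28 sin 14°) = 2930×0.5136/0.9026 = 1670 N.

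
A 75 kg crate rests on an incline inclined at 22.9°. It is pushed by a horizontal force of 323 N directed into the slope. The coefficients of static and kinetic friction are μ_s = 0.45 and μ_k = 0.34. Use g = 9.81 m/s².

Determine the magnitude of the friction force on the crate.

f ≈ 11.2 N (down the incline)

Normal direction: N = m g cos θ + P sin θ = 803.4 N.
Along the incline, the net driving force (taking up-slope positive) is P cos θ − m g sin θ = 297.5 − 286.3 = 11.24 N, so equilibrium requires friction f = -11.24 N (down-slope).
Maximum static friction: μ_s N = 0.45 × 803.4 = 361.6 N.
|f_req| = 11.24 ≤ 361.6 N → the crate is in equilibrium; friction equals the required value.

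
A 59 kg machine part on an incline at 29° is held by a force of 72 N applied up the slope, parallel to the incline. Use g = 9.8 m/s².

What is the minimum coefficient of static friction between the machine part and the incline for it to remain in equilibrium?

N = m g cos θ = 505.7 N.
Friction must make up the shortfall along the incline: f = m g sin θ − P = 280.3 − 72 = 208.3 N.
At the threshold f = μ_s N, so μ_s,min = 208.3/505.7 = 0.412.

μ_s,min ≈ 0.412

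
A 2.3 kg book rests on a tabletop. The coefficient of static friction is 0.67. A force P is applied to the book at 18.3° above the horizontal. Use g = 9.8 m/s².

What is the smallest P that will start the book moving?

P ≈ 13 N

N = m g − P sin α (the pull lifts the book).
At impending slip, P cos α = μ_s N = μ_s (m g − P sin α).
Solving: P (cos α + μ_s sin α) = μ_s m g → P = 0.67×22.5/(cos 18.3° + 0.67 sin 18.3°) = 15.1/1.16 = 13 N.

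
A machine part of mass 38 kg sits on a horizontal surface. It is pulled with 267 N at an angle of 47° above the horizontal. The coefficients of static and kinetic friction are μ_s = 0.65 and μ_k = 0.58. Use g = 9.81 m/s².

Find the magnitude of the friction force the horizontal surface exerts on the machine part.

f ≈ 103 N

The vertical component of P reduces the normal force: N = m g − P sin α = 372.8 − 195.3 = 177.5 N.
Horizontally, friction must balance P cos α = 182.1 N.
μ_s N = 0.65 × 177.5 = 115.4 N.
182.1 > 115.4 N → the machine part slides; f = μ_k N = 0.58×177.5 = 103 N.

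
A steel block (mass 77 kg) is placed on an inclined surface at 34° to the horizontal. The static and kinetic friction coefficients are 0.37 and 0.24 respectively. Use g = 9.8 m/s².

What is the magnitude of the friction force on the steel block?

Normal force: N = m g cos θ = 77 × 9.8 × cos 34° = 625.6 N.
For equilibrium along the incline, friction must balance the weight component: f = m g sin θ = 422 N up the slope.
Static friction can supply at most μ_s N = 231.5 N.
|422| exceeds 231.5 N, so the steel block slips down-slope; friction is kinetic, f = μ_k N = 0.24×625.6 = 150 N.

f ≈ 150 N (up the incline)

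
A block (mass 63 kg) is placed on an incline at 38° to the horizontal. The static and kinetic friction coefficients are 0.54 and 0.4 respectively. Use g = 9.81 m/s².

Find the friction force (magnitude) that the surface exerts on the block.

f ≈ 195 N (up the incline)

Perpendicular to the surface, N = m g cos θ = 63·9.81·cos 38° = 487 N.
Along the slope the weight component is m g sin θ = 380.5 N; friction must supply exactly this, acting up-slope.
Static friction can supply at most μ_s N = 263 N.
|380.5| exceeds 263 N, so the block slips down-slope; friction is kinetic, f = μ_k N = 0.4×487 = 195 N.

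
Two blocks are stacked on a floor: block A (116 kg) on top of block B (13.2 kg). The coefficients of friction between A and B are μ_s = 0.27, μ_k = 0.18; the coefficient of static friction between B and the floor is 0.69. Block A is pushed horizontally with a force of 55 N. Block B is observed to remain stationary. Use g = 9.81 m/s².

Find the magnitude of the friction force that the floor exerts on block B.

The normal force B exerts on A is simply A's weight, N₁ = 1138 N.
Maximum static friction on A from B: μ_s N₁ = 0.27×1138 = 307.2 N.
Since P = 55 N ≤ 307.2 N, A does not slip on B; friction on A equals P = 55 N.
B experiences an equal 55 N forward from A (third law). B is in equilibrium, so the floor supplies f₂ = 55 N of static friction (limit μ_s(m_A+m_B)g = 874.5 N, not exceeded).

f ≈ 55 N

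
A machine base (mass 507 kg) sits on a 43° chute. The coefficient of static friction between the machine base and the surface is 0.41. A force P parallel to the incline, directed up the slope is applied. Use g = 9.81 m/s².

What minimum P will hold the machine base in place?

P_min ≈ 1900 N

The machine base tends to slide down (tan θ > μ_s), so at the point of impending slip friction acts up-slope at its limit: f = μ_s N.
P is parallel to the surface, so N = m g cos θ = 3640 N.
Along the incline: P + μ_s N = m g sin θ, so P = 3390 − 0.41×3640 = 1900 N.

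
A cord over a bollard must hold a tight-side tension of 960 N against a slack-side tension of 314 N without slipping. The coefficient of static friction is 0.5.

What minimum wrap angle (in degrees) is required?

β_min ≈ 128°

T₂/T₁ = e^{μβ} → β = ln(T₂/T₁)/μ.
β = ln(960/314)/0.5 = 1.118/0.5 = 2.235 rad.
In degrees: β = 2.235 × 180/π = 128°.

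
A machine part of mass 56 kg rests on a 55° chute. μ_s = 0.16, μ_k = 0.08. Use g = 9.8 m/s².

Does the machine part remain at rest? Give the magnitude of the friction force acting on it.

N = m g cos θ = 315 N.
Down-slope weight component: m g sin θ = 450 N.
μ_s N = 50.4 N.
450 > 50.4 N, so it slides; kinetic friction f = μ_k N = 0.08×315 = 25.2 N.

f ≈ 25.2 N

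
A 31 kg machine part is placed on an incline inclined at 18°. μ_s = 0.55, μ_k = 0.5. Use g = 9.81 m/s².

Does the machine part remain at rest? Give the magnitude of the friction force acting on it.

f ≈ 94 N

N = m g cos θ = 289 N.
Down-slope weight component: m g sin θ = 94 N.
μ_s N = 159 N.
94 ≤ 159 N, so it stays put; friction = 94 N.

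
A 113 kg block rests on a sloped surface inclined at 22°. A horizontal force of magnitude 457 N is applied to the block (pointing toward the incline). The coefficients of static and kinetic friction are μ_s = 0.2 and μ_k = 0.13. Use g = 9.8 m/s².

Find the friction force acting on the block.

Resolve perpendicular to the incline: N = m g cos θ + P sin θ = 113×9.8×cos 22° + 457×sin 22° = 1198 N.
Parallel to the incline: P cos θ − m g sin θ = 423.7 − 414.8 = 8.884 N; the friction needed to balance this is 8.884 N acting down the slope.
Maximum static friction: μ_s N = 0.2 × 1198 = 239.6 N.
Since 8.884 N is within the 239.6 N limit, the block stays put and friction is exactly 8.88 N.

f ≈ 8.88 N (down the incline)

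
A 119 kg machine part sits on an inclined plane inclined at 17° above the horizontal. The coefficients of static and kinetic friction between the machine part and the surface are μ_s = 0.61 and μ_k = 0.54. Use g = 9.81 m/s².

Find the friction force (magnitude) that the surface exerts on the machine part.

f ≈ 341 N (up the incline)

Perpendicular to the surface, N = m g cos θ = 119·9.81·cos 17° = 1116 N.
For equilibrium along the incline, friction must balance the weight component: f = m g sin θ = 341.3 N up the slope.
Maximum static friction available: μ_s N = 0.61 × 1116 = 681 N.
Since |341.3| ≤ 681 N, static friction is sufficient; f equals the required value, not μ_s N.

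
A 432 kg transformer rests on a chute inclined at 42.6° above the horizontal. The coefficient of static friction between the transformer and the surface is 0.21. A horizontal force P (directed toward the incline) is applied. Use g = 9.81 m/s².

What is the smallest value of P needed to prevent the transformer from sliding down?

The transformer tends to slide down (tan θ > μ_s), so at the point of impending slip friction acts up-slope at its limit: f = μ_s N.
Perpendicular to the incline: N = m g cos θ + P sin θ.
Along the incline: P cos θ + μ_s N = m g sin θ, i.e. P cos θ + μ_s (m g cos θ + P sin θ) = m g sin θ.
Solving, P (cos θ + μ_s sin θ) = m g (sin θ − μ_s cos θ), so P = 4240×0.5223/0.8782 = 2520 N.

P_min ≈ 2520 N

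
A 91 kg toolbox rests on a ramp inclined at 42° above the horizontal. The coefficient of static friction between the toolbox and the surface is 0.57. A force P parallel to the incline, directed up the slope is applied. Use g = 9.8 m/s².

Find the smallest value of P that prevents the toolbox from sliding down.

P_min ≈ 219 N

The toolbox tends to slide down (tan θ > μ_s), so at the point of impending slip friction acts up-slope at its limit: f = μ_s N.
P is parallel to the surface, so N = m g cos θ = 663 N.
Along the incline: P + μ_s N = m g sin θ, so P = 597 − 0.57×663 = 219 N.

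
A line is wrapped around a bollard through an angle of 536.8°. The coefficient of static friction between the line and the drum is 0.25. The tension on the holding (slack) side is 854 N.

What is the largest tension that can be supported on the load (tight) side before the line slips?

At impending slip the capstan equation gives T₂/T₁ = e^{μβ} with β in radians.
β = 536.8° × π/180 = 9.369 rad.
e^{μβ} = e^{0.25×9.369} = 10.4.
T₂ = T₁ · e^{μβ} = 854 × 10.4 = 8890 N.

T_max ≈ 8890 N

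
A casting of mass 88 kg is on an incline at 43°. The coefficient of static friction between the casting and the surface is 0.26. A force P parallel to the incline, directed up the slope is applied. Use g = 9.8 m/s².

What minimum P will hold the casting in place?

The casting tends to slide down (tan θ > μ_s), so at the point of impending slip friction acts up-slope at its limit: f = μ_s N.
P is parallel to the surface, so N = m g cos θ = 631 N.
Along the incline: P + μ_s N = m g sin θ, so P = 588 − 0.26×631 = 424 N.

P_min ≈ 424 N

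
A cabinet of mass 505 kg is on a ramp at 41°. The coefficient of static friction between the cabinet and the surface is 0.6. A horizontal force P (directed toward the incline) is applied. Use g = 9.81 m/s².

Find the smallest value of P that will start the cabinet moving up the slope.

P ≈ 15200 N

At impending motion up the slope, friction acts down-slope at its limit: f = μ_s N.
Perpendicular to the incline: N = m g cos θ + P sin θ.
Along the incline: P cos θ = m g sin θ + μ_s N = m g sin θ + μ_s (m g cos θ + P sin θ).
Solving, P (cos θ − μ_s sin θ) = m g (sin θ + μ_s cos θ), so P = 505×9.81×(sin 41° + 0.6 cos 41°)/(cos 41° − 0.6 sin 41°) = 4950×1.109/0.3611 = 15200 N.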